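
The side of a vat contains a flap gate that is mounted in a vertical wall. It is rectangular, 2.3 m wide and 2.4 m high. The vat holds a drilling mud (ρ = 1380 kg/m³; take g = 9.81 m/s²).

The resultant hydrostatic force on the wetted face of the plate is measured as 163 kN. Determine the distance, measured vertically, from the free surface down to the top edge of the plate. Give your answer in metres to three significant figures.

γ = ρg = 1380 × 9.81 / 1000 = 13.5378 kN/m³.
A = 2.3 × 2.4 = 5.52 m².
From F = γ·h_c·A, the centroid depth is h_c = 163/(13.5378 × 5.52) = 2.18122 m.
The centroid lies 2.4/2 = 1.2 m below the top edge, so the top edge sits at h_top = 2.18122 − 1.2 = 0.98122 m below the surface.

d_top ≈ 0.981 m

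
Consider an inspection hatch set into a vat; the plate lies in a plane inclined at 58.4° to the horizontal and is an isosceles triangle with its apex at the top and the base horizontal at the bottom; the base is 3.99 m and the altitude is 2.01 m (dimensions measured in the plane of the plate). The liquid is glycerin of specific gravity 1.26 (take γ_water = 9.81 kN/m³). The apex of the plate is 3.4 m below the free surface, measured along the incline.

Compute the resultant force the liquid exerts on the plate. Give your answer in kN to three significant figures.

F ≈ 200 kN

γ = 1.26 × 9.81 = 12.3606 kN/m³.
Let θ = 58.4° be the plate's angle to the horizontal; measure y along the incline from where the plane meets the free surface. Vertical depth h = y·sinθ with sinθ = 0.851727.
With the apex up, the centroid sits 2h/3 = 2 × 2.01/3 = 1.34 m below the apex, so y_c = 3.4 + 1.34 = 4.74 m and h_c = 4.74 × 0.851727 = 4.03719 m.
A = ½ × 3.99 × 2.01 = 4.00995 m².
Resultant F = γ·h_c·A = 12.3606 × 4.03719 × 4.00995 = 200.105 kN.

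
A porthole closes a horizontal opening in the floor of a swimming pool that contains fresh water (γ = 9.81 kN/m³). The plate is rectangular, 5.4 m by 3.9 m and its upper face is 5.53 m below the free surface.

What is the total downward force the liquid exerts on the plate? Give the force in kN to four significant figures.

F ≈ 1142 kN

γ = 9.81 kN/m³.
The plate is horizontal, so pressure is uniform at p = γ·h = 9.81 × 5.53 = 54.2493 kN/m².
A = 5.4 × 3.9 = 21.06 m².
F = p·A = 54.2493 × 21.06 = 1142.49 kN.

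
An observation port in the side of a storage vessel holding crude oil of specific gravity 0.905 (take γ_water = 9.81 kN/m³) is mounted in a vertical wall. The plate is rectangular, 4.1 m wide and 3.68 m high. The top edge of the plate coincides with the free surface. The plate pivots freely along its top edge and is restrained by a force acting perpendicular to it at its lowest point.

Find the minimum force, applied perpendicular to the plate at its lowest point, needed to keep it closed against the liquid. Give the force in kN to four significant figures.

γ = 0.905 × 9.81 = 8.87805 kN/m³.
The centroid lies 3.68/2 = 1.84 m below the top edge, so the centroid depth is h_c = 1.84 m.
A = 4.1 × 3.68 = 15.088 m².
Resultant F = γ·h_c·A = 8.87805 × 1.84 × 15.088 = 246.472 kN.
I_c = b·h³/12 = 4.1 × 3.68³/12 = 17.0273 m⁴.
Centre of pressure: y_p = y_c + I_c/(y_c·A) = 1.84 + 17.0273/(1.84 × 15.088) = 1.84 + 0.613333 = 2.45333 m along the plane.
The resultant acts 1.84 + 0.613333 = 2.45333 m (along the plate) below the hinge at the top edge, so the moment about the hinge is M = F × 2.45333 = 246.472 × 2.45333 = 604.677 kN·m.
A normal force at the bottom, 3.68 m from the hinge, must supply this moment: P = 604.677/3.68 = 164.314 kN.

P ≈ 164.3 kN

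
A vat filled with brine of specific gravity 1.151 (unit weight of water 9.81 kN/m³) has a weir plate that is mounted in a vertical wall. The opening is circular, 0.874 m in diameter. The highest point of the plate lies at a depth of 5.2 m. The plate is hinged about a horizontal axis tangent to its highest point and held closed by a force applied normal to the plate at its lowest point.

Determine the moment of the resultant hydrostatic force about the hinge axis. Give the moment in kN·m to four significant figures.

M ≈ 17.01 kN·m

γ = 1.151 × 9.81 = 11.29131 kN/m³.
The centroid is at the centre, 0.437 m below the top of the plate, so the centroid depth is h_c = 5.2 + 0.437 = 5.637 m.
A = π(0.437)² = 0.599947 m².
Resultant F = γ·h_c·A = 11.29131 × 5.637 × 0.599947 = 38.1861 kN.
I_c = πr⁴/4 = π × 0.437⁴/4 = 0.0286428 m⁴.
Centre of pressure: y_p = y_c + I_c/(y_c·A) = 5.637 + 0.0286428/(5.637 × 0.599947) = 5.637 + 0.00846944 = 5.64547 m along the plane.
The resultant acts 0.437 + 0.00846944 = 0.445469 m (along the plate) below the hinge at the top edge, so the moment about the hinge is M = F × 0.445469 = 38.1861 × 0.445469 = 17.0107 kN·m.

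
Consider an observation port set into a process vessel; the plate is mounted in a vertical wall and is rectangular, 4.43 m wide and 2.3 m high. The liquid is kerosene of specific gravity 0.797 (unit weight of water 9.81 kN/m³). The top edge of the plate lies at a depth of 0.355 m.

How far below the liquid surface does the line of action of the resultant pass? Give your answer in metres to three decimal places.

h_p = 1.798 m

γ = 0.797 × 9.81 = 7.81857 kN/m³.
The centroid lies 2.3/2 = 1.15 m below the top edge, so the centroid depth is h_c = 0.355 + 1.15 = 1.505 m.
A = 4.43 × 2.3 = 10.189 m².
Resultant F = γ·h_c·A = 7.81857 × 1.505 × 10.189 = 119.893 kN.
I_c = b·h³/12 = 4.43 × 2.3³/12 = 4.49165 m⁴.
Centre of pressure: y_p = y_c + I_c/(y_c·A) = 1.505 + 4.49165/(1.505 × 10.189) = 1.505 + 0.292912 = 1.79791 m along the plane.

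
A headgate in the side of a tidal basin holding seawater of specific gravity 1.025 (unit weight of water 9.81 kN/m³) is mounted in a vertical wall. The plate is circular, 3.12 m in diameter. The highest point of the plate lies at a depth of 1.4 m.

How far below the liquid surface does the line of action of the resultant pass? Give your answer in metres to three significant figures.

γ = 1.025 × 9.81 = 10.05525 kN/m³.
The centroid is at the centre, 1.56 m below the top of the plate, so the centroid depth is h_c = 1.4 + 1.56 = 2.96 m.
A = π(1.56)² = 7.64538 m².
Resultant F = γ·h_c·A = 10.05525 × 2.96 × 7.64538 = 227.554 kN.
I_c = πr⁴/4 = π × 1.56⁴/4 = 4.65145 m⁴.
Centre of pressure: y_p = y_c + I_c/(y_c·A) = 2.96 + 4.65145/(2.96 × 7.64538) = 2.96 + 0.205541 = 3.16554 m along the plane.

h_p = 3.17 m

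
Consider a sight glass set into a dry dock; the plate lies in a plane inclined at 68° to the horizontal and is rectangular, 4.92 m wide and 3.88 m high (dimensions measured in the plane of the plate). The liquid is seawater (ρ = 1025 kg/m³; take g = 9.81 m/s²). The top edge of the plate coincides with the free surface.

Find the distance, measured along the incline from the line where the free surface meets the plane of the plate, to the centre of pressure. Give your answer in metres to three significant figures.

y_p = 2.59 m

γ = ρg = 1025 × 9.81 / 1000 = 10.05525 kN/m³.
Let θ = 68° be the plate's angle to the horizontal; measure y along the incline from where the plane meets the free surface. Vertical depth h = y·sinθ with sinθ = 0.927184.
The centroid lies 3.88/2 = 1.94 m below the top edge, so y_c = 1.94 m and h_c = 1.94 × 0.927184 = 1.79874 m.
A = 4.92 × 3.88 = 19.0896 m².
Resultant F = γ·h_c·A = 10.05525 × 1.79874 × 19.0896 = 345.269 kN.
I_c = b·h³/12 = 4.92 × 3.88³/12 = 23.9485 m⁴.
Centre of pressure: y_p = y_c + I_c/(y_c·A) = 1.94 + 23.9485/(1.94 × 19.0896) = 1.94 + 0.646666 = 2.58667 m along the plane.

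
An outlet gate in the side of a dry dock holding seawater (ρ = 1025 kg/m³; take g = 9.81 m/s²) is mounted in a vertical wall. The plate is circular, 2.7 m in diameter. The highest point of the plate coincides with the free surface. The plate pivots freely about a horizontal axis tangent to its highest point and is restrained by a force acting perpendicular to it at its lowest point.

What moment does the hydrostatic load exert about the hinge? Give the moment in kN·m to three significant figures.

M ≈ 131 kN·m

γ = ρg = 1025 × 9.81 / 1000 = 10.05525 kN/m³.
The centroid is at the centre, 1.35 m below the top of the plate, so the centroid depth is h_c = 1.35 m.
A = π(1.35)² = 5.72555 m².
Resultant F = γ·h_c·A = 10.05525 × 1.35 × 5.72555 = 77.722 kN.
I_c = πr⁴/4 = π × 1.35⁴/4 = 2.6087 m⁴.
Centre of pressure: y_p = y_c + I_c/(y_c·A) = 1.35 + 2.6087/(1.35 × 5.72555) = 1.35 + 0.3375 = 1.6875 m along the plane.
The resultant acts 1.35 + 0.3375 = 1.6875 m (along the plate) below the hinge at the top edge, so the moment about the hinge is M = F × 1.6875 = 77.722 × 1.6875 = 131.156 kN·m.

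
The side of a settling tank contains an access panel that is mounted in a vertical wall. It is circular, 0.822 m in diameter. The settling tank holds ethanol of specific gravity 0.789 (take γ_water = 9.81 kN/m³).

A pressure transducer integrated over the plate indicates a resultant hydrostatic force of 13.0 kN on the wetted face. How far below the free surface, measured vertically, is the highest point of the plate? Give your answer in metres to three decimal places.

γ = 0.789 × 9.81 = 7.74009 kN/m³.
A = π(0.411)² = 0.530681 m².
From F = γ·h_c·A, the centroid depth is h_c = 13.0/(7.74009 × 0.530681) = 3.16493 m.
The centroid is at the centre, 0.411 m below the top of the plate, so the highest point sits at h_top = 3.16493 − 0.411 = 2.75393 m below the surface.

d_top ≈ 2.754 m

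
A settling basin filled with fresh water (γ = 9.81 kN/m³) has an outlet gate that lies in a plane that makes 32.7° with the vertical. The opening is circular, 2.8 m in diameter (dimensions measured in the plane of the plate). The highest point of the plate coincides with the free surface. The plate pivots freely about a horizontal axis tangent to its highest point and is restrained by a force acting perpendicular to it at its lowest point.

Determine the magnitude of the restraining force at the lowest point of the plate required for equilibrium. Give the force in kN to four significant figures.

γ = 9.81 kN/m³.
The plate makes 32.7° with the vertical, i.e. θ = 90° − 32.7° = 57.3° to the horizontal. Measuring y along the incline from the free-surface line, vertical depth h = y·sinθ with sinθ = 0.841511.
The centroid is at the centre, 1.4 m below the top of the plate, so y_c = 1.4 m and h_c = 1.4 × 0.841511 = 1.17812 m.
A = π(1.4)² = 6.15752 m².
Resultant F = γ·h_c·A = 9.81 × 1.17812 × 6.15752 = 71.1647 kN.
I_c = πr⁴/4 = π × 1.4⁴/4 = 3.01719 m⁴.
Centre of pressure: y_p = y_c + I_c/(y_c·A) = 1.4 + 3.01719/(1.4 × 6.15752) = 1.4 + 0.350001 = 1.75 m along the plane.
The resultant acts 1.4 + 0.350001 = 1.75 m (along the plate) below the hinge at the top edge, so the moment about the hinge is M = F × 1.75 = 71.1647 × 1.75 = 124.538 kN·m.
A normal force at the bottom, 2.8 m from the hinge, must supply this moment: P = 124.538/2.8 = 44.4779 kN.

P ≈ 44.48 kN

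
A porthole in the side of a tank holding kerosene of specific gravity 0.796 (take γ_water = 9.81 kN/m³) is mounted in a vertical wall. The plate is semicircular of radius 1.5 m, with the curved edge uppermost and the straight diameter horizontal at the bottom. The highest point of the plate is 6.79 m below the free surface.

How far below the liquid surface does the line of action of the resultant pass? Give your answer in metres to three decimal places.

γ = 0.796 × 9.81 = 7.80876 kN/m³.
The centroid lies 4r/(3π) = 0.63662 m above the diameter, so r − 4r/(3π) = 1.5 − 0.63662 = 0.86338 m below the topmost point, so the centroid depth is h_c = 6.79 + 0.86338 = 7.65338 m.
A = πr²/2 = π × 1.5²/2 = 3.53429 m².
Resultant F = γ·h_c·A = 7.80876 × 7.65338 × 3.53429 = 211.221 kN.
I_c = (π/8 − 8/(9π))·r⁴ = 0.109757 × 1.5⁴ = 0.555645 m⁴.
Centre of pressure: y_p = y_c + I_c/(y_c·A) = 7.65338 + 0.555645/(7.65338 × 3.53429) = 7.65338 + 0.020542 = 7.67392 m along the plane.

h_p = 7.674 m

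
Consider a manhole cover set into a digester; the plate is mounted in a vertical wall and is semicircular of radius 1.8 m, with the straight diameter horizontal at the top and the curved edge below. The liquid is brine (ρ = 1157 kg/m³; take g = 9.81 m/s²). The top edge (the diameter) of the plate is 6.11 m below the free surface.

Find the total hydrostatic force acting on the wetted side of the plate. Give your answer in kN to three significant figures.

γ = ρg = 1157 × 9.81 / 1000 = 11.35017 kN/m³.
The centroid of a semicircle lies 4r/(3π) = 0.763944 m from the diameter, here below the top edge, so the centroid depth is h_c = 6.11 + 0.763944 = 6.87394 m.
A = πr²/2 = π × 1.8²/2 = 5.08938 m².
Resultant F = γ·h_c·A = 11.35017 × 6.87394 × 5.08938 = 397.075 kN.

F ≈ 397 kN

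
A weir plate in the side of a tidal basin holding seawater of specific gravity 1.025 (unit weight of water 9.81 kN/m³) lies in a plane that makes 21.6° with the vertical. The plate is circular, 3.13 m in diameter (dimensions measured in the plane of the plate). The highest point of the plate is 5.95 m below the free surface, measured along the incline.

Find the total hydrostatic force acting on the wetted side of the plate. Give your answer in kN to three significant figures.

F ≈ 541 kN

γ = 1.025 × 9.81 = 10.05525 kN/m³.
The plate makes 21.6° with the vertical, i.e. θ = 90° − 21.6° = 68.4° to the horizontal. Measuring y along the incline from the free-surface line, vertical depth h = y·sinθ with sinθ = 0.929776.
The centroid is at the centre, 1.565 m below the top of the plate, so y_c = 5.95 + 1.565 = 7.515 m and h_c = 7.515 × 0.929776 = 6.98727 m.
A = π(1.565)² = 7.69447 m².
Resultant F = γ·h_c·A = 10.05525 × 6.98727 × 7.69447 = 540.604 kN.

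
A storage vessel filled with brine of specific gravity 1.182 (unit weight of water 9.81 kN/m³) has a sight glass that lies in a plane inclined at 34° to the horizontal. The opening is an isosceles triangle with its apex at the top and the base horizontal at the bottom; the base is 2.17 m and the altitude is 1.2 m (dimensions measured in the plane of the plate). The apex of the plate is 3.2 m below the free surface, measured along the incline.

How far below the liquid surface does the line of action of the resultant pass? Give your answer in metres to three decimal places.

γ = 1.182 × 9.81 = 11.59542 kN/m³.
Let θ = 34° be the plate's angle to the horizontal; measure y along the incline from where the plane meets the free surface. Vertical depth h = y·sinθ with sinθ = 0.559193.
With the apex up, the centroid sits 2h/3 = 2 × 1.2/3 = 0.8 m below the apex, so y_c = 3.2 + 0.8 = 4 m and h_c = 4 × 0.559193 = 2.23677 m.
A = ½ × 2.17 × 1.2 = 1.302 m².
Resultant F = γ·h_c·A = 11.59542 × 2.23677 × 1.302 = 33.769 kN.
I_c = b·h³/36 = 2.17 × 1.2³/36 = 0.10416 m⁴.
Centre of pressure: y_p = y_c + I_c/(y_c·A) = 4 + 0.10416/(4 × 1.302) = 4 + 0.02 = 4.02 m along the plane.
Vertically, h_p = y_p·sinθ = 4.02 × 0.559193 = 2.24796 m.

h_p = 2.248 m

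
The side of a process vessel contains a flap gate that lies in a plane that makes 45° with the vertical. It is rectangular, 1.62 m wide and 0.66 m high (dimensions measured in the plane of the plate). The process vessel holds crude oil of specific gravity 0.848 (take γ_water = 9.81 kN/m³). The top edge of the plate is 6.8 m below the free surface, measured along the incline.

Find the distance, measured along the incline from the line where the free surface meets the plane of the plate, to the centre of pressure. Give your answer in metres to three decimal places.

y_p = 7.135 m

γ = 0.848 × 9.81 = 8.31888 kN/m³.
The plate makes 45° with the vertical, i.e. θ = 90° − 45° = 45° to the horizontal. Measuring y along the incline from the free-surface line, vertical depth h = y·sinθ with sinθ = 0.707107.
The centroid lies 0.66/2 = 0.33 m below the top edge, so y_c = 6.8 + 0.33 = 7.13 m and h_c = 7.13 × 0.707107 = 5.04167 m.
A = 1.62 × 0.66 = 1.0692 m².
Resultant F = γ·h_c·A = 8.31888 × 5.04167 × 1.0692 = 44.8434 kN.
I_c = b·h³/12 = 1.62 × 0.66³/12 = 0.038812 m⁴.
Centre of pressure: y_p = y_c + I_c/(y_c·A) = 7.13 + 0.038812/(7.13 × 1.0692) = 7.13 + 0.00509117 = 7.13509 m along the plane.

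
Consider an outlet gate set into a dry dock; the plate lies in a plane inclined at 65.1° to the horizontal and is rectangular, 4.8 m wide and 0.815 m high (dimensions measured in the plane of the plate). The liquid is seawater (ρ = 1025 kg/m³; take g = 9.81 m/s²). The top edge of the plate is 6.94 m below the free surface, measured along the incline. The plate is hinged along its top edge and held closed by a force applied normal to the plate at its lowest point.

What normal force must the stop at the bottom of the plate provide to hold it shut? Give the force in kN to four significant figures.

γ = ρg = 1025 × 9.81 / 1000 = 10.05525 kN/m³.
Let θ = 65.1° be the plate's angle to the horizontal; measure y along the incline from where the plane meets the free surface. Vertical depth h = y·sinθ with sinθ = 0.907044.
The centroid lies 0.815/2 = 0.4075 m below the top edge, so y_c = 6.94 + 0.4075 = 7.3475 m and h_c = 7.3475 × 0.907044 = 6.66451 m.
A = 4.8 × 0.815 = 3.912 m².
Resultant F = γ·h_c·A = 10.05525 × 6.66451 × 3.912 = 262.156 kN.
I_c = b·h³/12 = 4.8 × 0.815³/12 = 0.216537 m⁴.
Centre of pressure: y_p = y_c + I_c/(y_c·A) = 7.3475 + 0.216537/(7.3475 × 3.912) = 7.3475 + 0.00753345 = 7.35503 m along the plane.
The resultant acts 0.4075 + 0.00753345 = 0.415033 m (along the plate) below the hinge at the top edge, so the moment about the hinge is M = F × 0.415033 = 262.156 × 0.415033 = 108.803 kN·m.
A normal force at the bottom, 0.815 m from the hinge, must supply this moment: P = 108.803/0.815 = 133.501 kN.

P ≈ 133.5 kN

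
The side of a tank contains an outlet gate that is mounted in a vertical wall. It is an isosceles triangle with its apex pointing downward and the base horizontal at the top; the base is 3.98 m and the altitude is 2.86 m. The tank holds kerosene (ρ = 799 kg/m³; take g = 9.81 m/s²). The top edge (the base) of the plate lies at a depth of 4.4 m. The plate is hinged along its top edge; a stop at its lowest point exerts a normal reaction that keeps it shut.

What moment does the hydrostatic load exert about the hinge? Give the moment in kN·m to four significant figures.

M ≈ 247.9 kN·m

γ = ρg = 799 × 9.81 / 1000 = 7.83819 kN/m³.
With the apex down, the centroid sits h/3 = 2.86/3 = 0.953333 m below the base (the top edge), so the centroid depth is h_c = 4.4 + 0.953333 = 5.35333 m.
A = ½ × 3.98 × 2.86 = 5.6914 m².
Resultant F = γ·h_c·A = 7.83819 × 5.35333 × 5.6914 = 238.814 kN.
I_c = b·h³/36 = 3.98 × 2.86³/36 = 2.5863 m⁴.
Centre of pressure: y_p = y_c + I_c/(y_c·A) = 5.35333 + 2.5863/(5.35333 × 5.6914) = 5.35333 + 0.0848859 = 5.43822 m along the plane.
The resultant acts 0.953333 + 0.0848859 = 1.03822 m (along the plate) below the hinge at the top edge, so the moment about the hinge is M = F × 1.03822 = 238.814 × 1.03822 = 247.941 kN·m.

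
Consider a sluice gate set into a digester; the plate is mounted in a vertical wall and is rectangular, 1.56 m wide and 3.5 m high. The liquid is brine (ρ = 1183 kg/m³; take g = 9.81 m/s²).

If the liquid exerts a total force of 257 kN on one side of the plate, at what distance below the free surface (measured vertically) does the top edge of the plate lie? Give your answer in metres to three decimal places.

γ = ρg = 1183 × 9.81 / 1000 = 11.60523 kN/m³.
A = 1.56 × 3.5 = 5.46 m².
From F = γ·h_c·A, the centroid depth is h_c = 257/(11.60523 × 5.46) = 4.0559 m.
The centroid lies 3.5/2 = 1.75 m below the top edge, so the top edge sits at h_top = 4.0559 − 1.75 = 2.3059 m below the surface.

d_top ≈ 2.306 m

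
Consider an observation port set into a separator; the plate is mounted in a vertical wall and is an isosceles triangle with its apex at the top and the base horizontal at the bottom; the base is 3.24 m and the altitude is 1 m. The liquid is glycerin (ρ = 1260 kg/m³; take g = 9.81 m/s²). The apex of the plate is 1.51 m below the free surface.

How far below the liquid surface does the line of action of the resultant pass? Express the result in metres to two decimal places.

γ = ρg = 1260 × 9.81 / 1000 = 12.3606 kN/m³.
With the apex up, the centroid sits 2h/3 = 2 × 1/3 = 0.666667 m below the apex, so the centroid depth is h_c = 1.51 + 0.666667 = 2.17667 m.
A = ½ × 3.24 × 1 = 1.62 m².
Resultant F = γ·h_c·A = 12.3606 × 2.17667 × 1.62 = 43.586 kN.
I_c = b·h³/36 = 3.24 × 1³/36 = 0.09 m⁴.
Centre of pressure: y_p = y_c + I_c/(y_c·A) = 2.17667 + 0.09/(2.17667 × 1.62) = 2.17667 + 0.0255232 = 2.20219 m along the plane.

h_p = 2.20 m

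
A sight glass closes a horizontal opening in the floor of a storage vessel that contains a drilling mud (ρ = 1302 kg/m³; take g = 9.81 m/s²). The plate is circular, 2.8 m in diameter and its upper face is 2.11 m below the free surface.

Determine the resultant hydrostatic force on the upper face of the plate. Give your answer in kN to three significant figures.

γ = ρg = 1302 × 9.81 / 1000 = 12.77262 kN/m³.
The plate is horizontal, so pressure is uniform at p = γ·h = 12.77262 × 2.11 = 26.9502 kN/m².
A = π(1.4)² = 6.15752 m².
F = p·A = 26.9502 × 6.15752 = 165.946 kN.

F ≈ 166 kN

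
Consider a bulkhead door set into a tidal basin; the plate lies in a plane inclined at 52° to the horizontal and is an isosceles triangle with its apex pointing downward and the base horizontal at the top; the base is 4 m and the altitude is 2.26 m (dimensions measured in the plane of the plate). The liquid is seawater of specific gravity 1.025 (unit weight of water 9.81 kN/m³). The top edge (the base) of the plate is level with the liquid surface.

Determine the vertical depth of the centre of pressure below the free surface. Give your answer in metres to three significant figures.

h_p = 0.890 m

γ = 1.025 × 9.81 = 10.05525 kN/m³.
Let θ = 52° be the plate's angle to the horizontal; measure y along the incline from where the plane meets the free surface. Vertical depth h = y·sinθ with sinθ = 0.788011.
With the apex down, the centroid sits h/3 = 2.26/3 = 0.753333 m below the base (the top edge), so y_c = 0.753333 m and h_c = 0.753333 × 0.788011 = 0.593635 m.
A = ½ × 4 × 2.26 = 4.52 m².
Resultant F = γ·h_c·A = 10.05525 × 0.593635 × 4.52 = 26.9806 kN.
I_c = b·h³/36 = 4 × 2.26³/36 = 1.28258 m⁴.
Centre of pressure: y_p = y_c + I_c/(y_c·A) = 0.753333 + 1.28258/(0.753333 × 4.52) = 0.753333 + 0.376668 = 1.13 m along the plane.
Vertically, h_p = y_p·sinθ = 1.13 × 0.788011 = 0.890452 m.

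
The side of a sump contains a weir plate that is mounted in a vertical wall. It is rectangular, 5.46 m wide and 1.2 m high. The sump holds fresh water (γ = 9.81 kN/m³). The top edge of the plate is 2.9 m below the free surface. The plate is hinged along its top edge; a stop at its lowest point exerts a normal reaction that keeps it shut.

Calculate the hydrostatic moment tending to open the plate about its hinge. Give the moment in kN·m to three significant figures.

M ≈ 143 kN·m

γ = 9.81 kN/m³.
The centroid lies 1.2/2 = 0.6 m below the top edge, so the centroid depth is h_c = 2.9 + 0.6 = 3.5 m.
A = 5.46 × 1.2 = 6.552 m².
Resultant F = γ·h_c·A = 9.81 × 3.5 × 6.552 = 224.963 kN.
I_c = b·h³/12 = 5.46 × 1.2³/12 = 0.78624 m⁴.
Centre of pressure: y_p = y_c + I_c/(y_c·A) = 3.5 + 0.78624/(3.5 × 6.552) = 3.5 + 0.0342857 = 3.53429 m along the plane.
The resultant acts 0.6 + 0.0342857 = 0.634286 m (along the plate) below the hinge at the top edge, so the moment about the hinge is M = F × 0.634286 = 224.963 × 0.634286 = 142.691 kN·m.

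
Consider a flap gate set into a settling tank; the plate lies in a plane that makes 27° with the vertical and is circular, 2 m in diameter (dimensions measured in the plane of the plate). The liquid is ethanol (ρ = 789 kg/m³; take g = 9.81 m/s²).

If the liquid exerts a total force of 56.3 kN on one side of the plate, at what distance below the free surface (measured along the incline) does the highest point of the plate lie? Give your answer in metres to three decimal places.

y_top ≈ 1.599 m

γ = ρg = 789 × 9.81 / 1000 = 7.74009 kN/m³.
A = π(1)² = 3.14159 m².
From F = γ·h_c·A, the centroid depth is h_c = 56.3/(7.74009 × 3.14159) = 2.31533 m.
The plate makes 27° with the vertical, i.e. θ = 90° − 27° = 63° to the horizontal. Measuring y along the incline from the free-surface line, vertical depth h = y·sinθ with sinθ = 0.891007.
Along the incline, y_c = h_c/sinθ = 2.31533/0.891007 = 2.59855 m.
The centroid is at the centre, 1 m below the top of the plate, so the highest point sits at y_top = 2.59855 − 1 = 1.59855 m along the incline.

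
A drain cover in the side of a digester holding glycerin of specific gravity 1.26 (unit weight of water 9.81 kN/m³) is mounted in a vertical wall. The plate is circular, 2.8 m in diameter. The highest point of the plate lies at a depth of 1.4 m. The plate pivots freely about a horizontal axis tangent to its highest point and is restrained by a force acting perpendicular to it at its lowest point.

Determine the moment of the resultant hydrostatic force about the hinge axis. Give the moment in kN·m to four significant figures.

M ≈ 335.6 kN·m

γ = 1.26 × 9.81 = 12.3606 kN/m³.
The centroid is at the centre, 1.4 m below the top of the plate, so the centroid depth is h_c = 1.4 + 1.4 = 2.8 m.
A = π(1.4)² = 6.15752 m².
Resultant F = γ·h_c·A = 12.3606 × 2.8 × 6.15752 = 213.11 kN.
I_c = πr⁴/4 = π × 1.4⁴/4 = 3.01719 m⁴.
Centre of pressure: y_p = y_c + I_c/(y_c·A) = 2.8 + 3.01719/(2.8 × 6.15752) = 2.8 + 0.175 = 2.975 m along the plane.
The resultant acts 1.4 + 0.175 = 1.575 m (along the plate) below the hinge at the top edge, so the moment about the hinge is M = F × 1.575 = 213.11 × 1.575 = 335.648 kN·m.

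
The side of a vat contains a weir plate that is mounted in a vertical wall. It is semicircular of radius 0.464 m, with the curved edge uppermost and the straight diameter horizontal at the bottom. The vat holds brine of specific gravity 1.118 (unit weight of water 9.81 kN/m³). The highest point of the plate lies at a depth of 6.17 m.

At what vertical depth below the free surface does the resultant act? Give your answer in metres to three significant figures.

h_p = 6.44 m

γ = 1.118 × 9.81 = 10.96758 kN/m³.
The centroid lies 4r/(3π) = 0.196928 m above the diameter, so r − 4r/(3π) = 0.464 − 0.196928 = 0.267072 m below the topmost point, so the centroid depth is h_c = 6.17 + 0.267072 = 6.43707 m.
A = πr²/2 = π × 0.464²/2 = 0.338186 m².
Resultant F = γ·h_c·A = 10.96758 × 6.43707 × 0.338186 = 23.8756 kN.
I_c = (π/8 − 8/(9π))·r⁴ = 0.109757 × 0.464⁴ = 0.0050875 m⁴.
Centre of pressure: y_p = y_c + I_c/(y_c·A) = 6.43707 + 0.0050875/(6.43707 × 0.338186) = 6.43707 + 0.00233701 = 6.43941 m along the plane.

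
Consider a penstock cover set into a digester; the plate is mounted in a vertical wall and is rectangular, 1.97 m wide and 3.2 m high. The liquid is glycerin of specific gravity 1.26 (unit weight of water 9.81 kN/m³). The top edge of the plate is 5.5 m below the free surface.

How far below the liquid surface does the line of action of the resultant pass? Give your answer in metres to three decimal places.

γ = 1.26 × 9.81 = 12.3606 kN/m³.
The centroid lies 3.2/2 = 1.6 m below the top edge, so the centroid depth is h_c = 5.5 + 1.6 = 7.1 m.
A = 1.97 × 3.2 = 6.304 m².
Resultant F = γ·h_c·A = 12.3606 × 7.1 × 6.304 = 553.241 kN.
I_c = b·h³/12 = 1.97 × 3.2³/12 = 5.37941 m⁴.
Centre of pressure: y_p = y_c + I_c/(y_c·A) = 7.1 + 5.37941/(7.1 × 6.304) = 7.1 + 0.120188 = 7.22019 m along the plane.

h_p = 7.220 m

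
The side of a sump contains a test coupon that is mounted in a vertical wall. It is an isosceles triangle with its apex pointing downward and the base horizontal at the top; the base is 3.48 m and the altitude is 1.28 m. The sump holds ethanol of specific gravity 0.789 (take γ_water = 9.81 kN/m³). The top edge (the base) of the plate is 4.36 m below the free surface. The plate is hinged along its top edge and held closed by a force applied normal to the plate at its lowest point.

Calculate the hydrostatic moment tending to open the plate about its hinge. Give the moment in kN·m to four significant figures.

M ≈ 36.78 kN·m

γ = 0.789 × 9.81 = 7.74009 kN/m³.
With the apex down, the centroid sits h/3 = 1.28/3 = 0.426667 m below the base (the top edge), so the centroid depth is h_c = 4.36 + 0.426667 = 4.78667 m.
A = ½ × 3.48 × 1.28 = 2.2272 m².
Resultant F = γ·h_c·A = 7.74009 × 4.78667 × 2.2272 = 82.5161 kN.
I_c = b·h³/36 = 3.48 × 1.28³/36 = 0.202725 m⁴.
Centre of pressure: y_p = y_c + I_c/(y_c·A) = 4.78667 + 0.202725/(4.78667 × 2.2272) = 4.78667 + 0.0190158 = 4.80569 m along the plane.
The resultant acts 0.426667 + 0.0190158 = 0.445683 m (along the plate) below the hinge at the top edge, so the moment about the hinge is M = F × 0.445683 = 82.5161 × 0.445683 = 36.776 kN·m.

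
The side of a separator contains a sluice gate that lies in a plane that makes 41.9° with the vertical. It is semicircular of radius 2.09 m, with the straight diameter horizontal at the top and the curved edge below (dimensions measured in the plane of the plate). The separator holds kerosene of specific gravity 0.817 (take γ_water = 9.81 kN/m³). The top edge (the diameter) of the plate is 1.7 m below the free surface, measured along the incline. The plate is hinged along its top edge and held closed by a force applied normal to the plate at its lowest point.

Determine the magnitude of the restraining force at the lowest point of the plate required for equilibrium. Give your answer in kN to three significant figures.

P ≈ 50.9 kN

γ = 0.817 × 9.81 = 8.01477 kN/m³.
The plate makes 41.9° with the vertical, i.e. θ = 90° − 41.9° = 48.1° to the horizontal. Measuring y along the incline from the free-surface line, vertical depth h = y·sinθ with sinθ = 0.744312.
The centroid of a semicircle lies 4r/(3π) = 0.887024 m from the diameter, here below the top edge, so y_c = 1.7 + 0.887024 = 2.58702 m and h_c = 2.58702 × 0.744312 = 1.92555 m.
A = πr²/2 = π × 2.09²/2 = 6.8614 m².
Resultant F = γ·h_c·A = 8.01477 × 1.92555 × 6.8614 = 105.891 kN.
I_c = (π/8 − 8/(9π))·r⁴ = 0.109757 × 2.09⁴ = 2.0942 m⁴.
Centre of pressure: y_p = y_c + I_c/(y_c·A) = 2.58702 + 2.0942/(2.58702 × 6.8614) = 2.58702 + 0.117979 = 2.705 m along the plane.
The resultant acts 0.887024 + 0.117979 = 1.005 m (along the plate) below the hinge at the top edge, so the moment about the hinge is M = F × 1.005 = 105.891 × 1.005 = 106.42 kN·m.
A normal force at the bottom, 2.09 m from the hinge, must supply this moment: P = 106.42/2.09 = 50.9187 kN.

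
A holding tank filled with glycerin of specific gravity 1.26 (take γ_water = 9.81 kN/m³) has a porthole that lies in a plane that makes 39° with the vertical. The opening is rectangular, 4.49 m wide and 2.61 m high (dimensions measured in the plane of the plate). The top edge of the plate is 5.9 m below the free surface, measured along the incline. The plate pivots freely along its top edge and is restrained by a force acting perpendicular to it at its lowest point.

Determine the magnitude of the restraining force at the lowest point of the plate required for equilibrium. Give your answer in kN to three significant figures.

γ = 1.26 × 9.81 = 12.3606 kN/m³.
The plate makes 39° with the vertical, i.e. θ = 90° − 39° = 51° to the horizontal. Measuring y along the incline from the free-surface line, vertical depth h = y·sinθ with sinθ = 0.777146.
The centroid lies 2.61/2 = 1.305 m below the top edge, so y_c = 5.9 + 1.305 = 7.205 m and h_c = 7.205 × 0.777146 = 5.59934 m.
A = 4.49 × 2.61 = 11.7189 m².
Resultant F = γ·h_c·A = 12.3606 × 5.59934 × 11.7189 = 811.079 kN.
I_c = b·h³/12 = 4.49 × 2.61³/12 = 6.65253 m⁴.
Centre of pressure: y_p = y_c + I_c/(y_c·A) = 7.205 + 6.65253/(7.205 × 11.7189) = 7.205 + 0.0787891 = 7.28379 m along the plane.
The resultant acts 1.305 + 0.0787891 = 1.38379 m (along the plate) below the hinge at the top edge, so the moment about the hinge is M = F × 1.38379 = 811.079 × 1.38379 = 1122.36 kN·m.
A normal force at the bottom, 2.61 m from the hinge, must supply this moment: P = 1122.36/2.61 = 430.023 kN.

P ≈ 430 kN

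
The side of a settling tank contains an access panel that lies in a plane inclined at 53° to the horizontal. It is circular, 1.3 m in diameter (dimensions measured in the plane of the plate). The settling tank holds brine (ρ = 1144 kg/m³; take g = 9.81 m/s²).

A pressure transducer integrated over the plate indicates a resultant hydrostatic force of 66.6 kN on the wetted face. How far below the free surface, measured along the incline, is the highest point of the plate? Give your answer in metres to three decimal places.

y_top ≈ 4.948 m

γ = ρg = 1144 × 9.81 / 1000 = 11.22264 kN/m³.
A = π(0.65)² = 1.32732 m².
From F = γ·h_c·A, the centroid depth is h_c = 66.6/(11.22264 × 1.32732) = 4.47099 m.
Let θ = 53° be the plate's angle to the horizontal; measure y along the incline from where the plane meets the free surface. Vertical depth h = y·sinθ with sinθ = 0.798636.
Along the incline, y_c = h_c/sinθ = 4.47099/0.798636 = 5.59828 m.
The centroid is at the centre, 0.65 m below the top of the plate, so the highest point sits at y_top = 5.59828 − 0.65 = 4.94828 m along the incline.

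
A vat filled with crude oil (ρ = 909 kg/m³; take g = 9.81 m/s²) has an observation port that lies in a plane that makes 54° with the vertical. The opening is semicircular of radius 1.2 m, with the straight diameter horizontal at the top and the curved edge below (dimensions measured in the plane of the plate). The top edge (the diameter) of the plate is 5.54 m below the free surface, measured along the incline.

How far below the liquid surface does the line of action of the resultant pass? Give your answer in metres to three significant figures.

γ = ρg = 909 × 9.81 / 1000 = 8.91729 kN/m³.
The plate makes 54° with the vertical, i.e. θ = 90° − 54° = 36° to the horizontal. Measuring y along the incline from the free-surface line, vertical depth h = y·sinθ with sinθ = 0.587785.
The centroid of a semicircle lies 4r/(3π) = 0.509296 m from the diameter, here below the top edge, so y_c = 5.54 + 0.509296 = 6.0493 m and h_c = 6.0493 × 0.587785 = 3.55569 m.
A = πr²/2 = π × 1.2²/2 = 2.26195 m².
Resultant F = γ·h_c·A = 8.91729 × 3.55569 × 2.26195 = 71.7199 kN.
I_c = (π/8 − 8/(9π))·r⁴ = 0.109757 × 1.2⁴ = 0.227592 m⁴.
Centre of pressure: y_p = y_c + I_c/(y_c·A) = 6.0493 + 0.227592/(6.0493 × 2.26195) = 6.0493 + 0.0166329 = 6.06593 m along the plane.
Vertically, h_p = y_p·sinθ = 6.06593 × 0.587785 = 3.56546 m.

h_p = 3.57 m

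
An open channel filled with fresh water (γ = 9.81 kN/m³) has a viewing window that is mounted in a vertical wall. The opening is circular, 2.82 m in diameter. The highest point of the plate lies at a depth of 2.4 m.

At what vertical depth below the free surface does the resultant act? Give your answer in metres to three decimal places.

h_p = 3.940 m

γ = 9.81 kN/m³.
The centroid is at the centre, 1.41 m below the top of the plate, so the centroid depth is h_c = 2.4 + 1.41 = 3.81 m.
A = π(1.41)² = 6.2458 m².
Resultant F = γ·h_c·A = 9.81 × 3.81 × 6.2458 = 233.444 kN.
I_c = πr⁴/4 = π × 1.41⁴/4 = 3.10432 m⁴.
Centre of pressure: y_p = y_c + I_c/(y_c·A) = 3.81 + 3.10432/(3.81 × 6.2458) = 3.81 + 0.130453 = 3.94045 m along the plane.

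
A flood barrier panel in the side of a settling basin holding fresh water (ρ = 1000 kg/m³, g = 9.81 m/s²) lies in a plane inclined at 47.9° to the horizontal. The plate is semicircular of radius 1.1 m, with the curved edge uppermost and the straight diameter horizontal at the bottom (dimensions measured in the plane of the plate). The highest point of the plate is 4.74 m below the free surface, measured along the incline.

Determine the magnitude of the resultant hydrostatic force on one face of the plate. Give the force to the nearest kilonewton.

F ≈ 74 kN

γ = ρg = 1000 × 9.81 = 9810 N/m³ = 9.81 kN/m³.
Let θ = 47.9° be the plate's angle to the horizontal; measure y along the incline from where the plane meets the free surface. Vertical depth h = y·sinθ with sinθ = 0.741976.
The centroid lies 4r/(3π) = 0.466854 m above the diameter, so r − 4r/(3π) = 1.1 − 0.466854 = 0.633146 m below the topmost point, so y_c = 4.74 + 0.633146 = 5.37315 m and h_c = 5.37315 × 0.741976 = 3.98675 m.
A = πr²/2 = π × 1.1²/2 = 1.90066 m².
Resultant F = γ·h_c·A = 9.81 × 3.98675 × 1.90066 = 74.3348 kN.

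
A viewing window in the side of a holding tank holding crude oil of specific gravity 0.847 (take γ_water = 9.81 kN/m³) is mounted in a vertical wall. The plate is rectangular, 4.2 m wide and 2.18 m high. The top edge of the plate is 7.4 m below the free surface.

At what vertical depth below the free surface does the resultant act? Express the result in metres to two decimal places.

h_p = 8.54 m

γ = 0.847 × 9.81 = 8.30907 kN/m³.
The centroid lies 2.18/2 = 1.09 m below the top edge, so the centroid depth is h_c = 7.4 + 1.09 = 8.49 m.
A = 4.2 × 2.18 = 9.156 m².
Resultant F = γ·h_c·A = 8.30907 × 8.49 × 9.156 = 645.901 kN.
I_c = b·h³/12 = 4.2 × 2.18³/12 = 3.62608 m⁴.
Centre of pressure: y_p = y_c + I_c/(y_c·A) = 8.49 + 3.62608/(8.49 × 9.156) = 8.49 + 0.046647 = 8.53665 m along the plane.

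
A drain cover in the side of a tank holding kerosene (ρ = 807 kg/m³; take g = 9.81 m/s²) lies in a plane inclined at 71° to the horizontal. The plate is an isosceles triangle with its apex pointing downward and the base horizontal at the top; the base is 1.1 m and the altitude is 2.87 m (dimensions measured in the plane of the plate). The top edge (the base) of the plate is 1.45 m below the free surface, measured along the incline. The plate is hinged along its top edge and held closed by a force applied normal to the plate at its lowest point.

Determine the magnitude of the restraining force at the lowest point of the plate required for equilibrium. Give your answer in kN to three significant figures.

P ≈ 11.4 kN

γ = ρg = 807 × 9.81 / 1000 = 7.91667 kN/m³.
Let θ = 71° be the plate's angle to the horizontal; measure y along the incline from where the plane meets the free surface. Vertical depth h = y·sinθ with sinθ = 0.945519.
With the apex down, the centroid sits h/3 = 2.87/3 = 0.956667 m below the base (the top edge), so y_c = 1.45 + 0.956667 = 2.40667 m and h_c = 2.40667 × 0.945519 = 2.27555 m.
A = ½ × 1.1 × 2.87 = 1.5785 m².
Resultant F = γ·h_c·A = 7.91667 × 2.27555 × 1.5785 = 28.4363 kN.
I_c = b·h³/36 = 1.1 × 2.87³/36 = 0.72233 m⁴.
Centre of pressure: y_p = y_c + I_c/(y_c·A) = 2.40667 + 0.72233/(2.40667 × 1.5785) = 2.40667 + 0.19014 = 2.59681 m along the plane.
The resultant acts 0.956667 + 0.19014 = 1.14681 m (along the plate) below the hinge at the top edge, so the moment about the hinge is M = F × 1.14681 = 28.4363 × 1.14681 = 32.611 kN·m.
A normal force at the bottom, 2.87 m from the hinge, must supply this moment: P = 32.611/2.87 = 11.3627 kN.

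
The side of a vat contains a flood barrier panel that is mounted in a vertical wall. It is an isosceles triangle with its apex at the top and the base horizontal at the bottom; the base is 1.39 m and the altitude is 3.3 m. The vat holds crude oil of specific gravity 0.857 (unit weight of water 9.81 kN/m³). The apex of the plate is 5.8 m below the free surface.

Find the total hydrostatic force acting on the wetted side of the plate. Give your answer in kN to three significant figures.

γ = 0.857 × 9.81 = 8.40717 kN/m³.
With the apex up, the centroid sits 2h/3 = 2 × 3.3/3 = 2.2 m below the apex, so the centroid depth is h_c = 5.8 + 2.2 = 8 m.
A = ½ × 1.39 × 3.3 = 2.2935 m².
Resultant F = γ·h_c·A = 8.40717 × 8 × 2.2935 = 154.255 kN.

F ≈ 154 kN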